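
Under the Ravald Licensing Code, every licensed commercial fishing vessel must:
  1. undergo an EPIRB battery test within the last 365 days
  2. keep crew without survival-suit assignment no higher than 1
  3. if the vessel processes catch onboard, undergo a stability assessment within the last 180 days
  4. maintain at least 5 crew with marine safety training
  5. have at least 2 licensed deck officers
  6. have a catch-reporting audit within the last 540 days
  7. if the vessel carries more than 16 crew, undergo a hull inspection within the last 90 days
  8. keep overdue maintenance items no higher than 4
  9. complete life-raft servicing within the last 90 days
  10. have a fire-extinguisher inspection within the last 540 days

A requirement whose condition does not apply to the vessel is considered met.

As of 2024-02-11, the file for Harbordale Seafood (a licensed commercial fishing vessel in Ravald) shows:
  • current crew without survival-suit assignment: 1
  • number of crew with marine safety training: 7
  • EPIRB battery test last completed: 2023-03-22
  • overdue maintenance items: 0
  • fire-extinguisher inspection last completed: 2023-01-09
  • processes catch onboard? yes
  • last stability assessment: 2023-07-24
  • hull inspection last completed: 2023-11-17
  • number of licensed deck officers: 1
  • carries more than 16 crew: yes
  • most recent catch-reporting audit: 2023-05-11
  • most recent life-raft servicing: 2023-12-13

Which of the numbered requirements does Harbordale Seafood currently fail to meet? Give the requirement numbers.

1. EPIRB battery test 326 days ago vs limit 365 → met
2. crew without survival-suit assignment 1 ≤ 1 → met
3. condition 'processes catch onboard' holds; stability assessment 202 days ago vs limit 180 → not met
4. crew with marine safety training 7 ≥ 5 → met
5. licensed deck officers 1 < 2 → not met
6. catch-reporting audit 276 days ago vs limit 540 → met
7. condition 'carries more than 16 crew' holds; hull inspection 86 days ago vs limit 90 → met
8. overdue maintenance items 0 ≤ 4 → met
9. life-raft servicing 60 days ago vs limit 90 → met
10. fire-extinguisher inspection 398 days ago vs limit 540 → met
Not met: 3, 5

3, 5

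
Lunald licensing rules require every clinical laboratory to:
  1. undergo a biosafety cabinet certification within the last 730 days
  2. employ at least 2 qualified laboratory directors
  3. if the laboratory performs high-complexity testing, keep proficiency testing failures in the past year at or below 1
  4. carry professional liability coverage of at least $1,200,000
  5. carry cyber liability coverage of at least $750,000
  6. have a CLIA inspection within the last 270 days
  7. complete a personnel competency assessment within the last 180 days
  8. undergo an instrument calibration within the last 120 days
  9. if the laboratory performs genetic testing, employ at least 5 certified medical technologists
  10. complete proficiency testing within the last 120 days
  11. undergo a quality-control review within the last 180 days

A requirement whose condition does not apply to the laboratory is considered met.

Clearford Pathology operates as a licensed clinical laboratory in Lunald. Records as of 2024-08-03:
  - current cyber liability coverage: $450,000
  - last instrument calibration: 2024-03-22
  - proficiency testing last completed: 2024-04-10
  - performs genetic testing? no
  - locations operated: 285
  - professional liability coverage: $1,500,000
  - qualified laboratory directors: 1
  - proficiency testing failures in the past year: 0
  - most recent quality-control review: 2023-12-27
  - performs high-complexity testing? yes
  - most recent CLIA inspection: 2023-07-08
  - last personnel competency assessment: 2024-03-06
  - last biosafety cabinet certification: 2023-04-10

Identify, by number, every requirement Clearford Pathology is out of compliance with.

2, 5, 6, 8, 11

1. biosafety cabinet certification 481 days ago vs limit 730 → met
2. qualified laboratory directors 1 < 2 → not met
3. condition 'performs high-complexity testing' holds; proficiency testing failures in the past year 0 ≤ 1 → met
4. professional liability coverage $1,500,000 ≥ $1,200,000 → met
5. cyber liability coverage $450,000 < $750,000 → not met
6. CLIA inspection 392 days ago vs limit 270 → not met
7. personnel competency assessment 150 days ago vs limit 180 → met
8. instrument calibration 134 days ago vs limit 120 → not met
9. condition 'performs genetic testing' does not hold → requirement n/a → met
10. proficiency testing 115 days ago vs limit 120 → met
11. quality-control review 220 days ago vs limit 180 → not met
Not met: 2, 5, 6, 8, 11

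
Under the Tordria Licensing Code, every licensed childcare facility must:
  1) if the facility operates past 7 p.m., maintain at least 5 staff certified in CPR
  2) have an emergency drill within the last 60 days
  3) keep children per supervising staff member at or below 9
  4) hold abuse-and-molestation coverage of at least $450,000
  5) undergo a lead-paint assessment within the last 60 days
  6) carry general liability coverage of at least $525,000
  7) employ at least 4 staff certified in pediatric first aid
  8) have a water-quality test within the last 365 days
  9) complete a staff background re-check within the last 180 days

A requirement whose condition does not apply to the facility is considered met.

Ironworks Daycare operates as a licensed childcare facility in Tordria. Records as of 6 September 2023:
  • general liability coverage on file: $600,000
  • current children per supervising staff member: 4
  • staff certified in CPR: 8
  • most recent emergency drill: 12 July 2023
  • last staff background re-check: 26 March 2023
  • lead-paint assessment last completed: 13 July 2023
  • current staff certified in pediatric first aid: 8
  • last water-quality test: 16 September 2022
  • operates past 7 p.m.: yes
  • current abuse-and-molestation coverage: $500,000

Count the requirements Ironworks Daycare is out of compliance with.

1. condition 'operates past 7 p.m.' holds; staff certified in CPR 8 ≥ 5 → met
2. emergency drill 56 days ago vs limit 60 → met
3. children per supervising staff member 4 ≤ 9 → met
4. abuse-and-molestation coverage $500,000 ≥ $450,000 → met
5. lead-paint assessment 55 days ago vs limit 60 → met
6. general liability coverage $600,000 ≥ $525,000 → met
7. staff certified in pediatric first aid 8 ≥ 4 → met
8. water-quality test 355 days ago vs limit 365 → met
9. staff background re-check 164 days ago vs limit 180 → met
Not met: 0 of 9

0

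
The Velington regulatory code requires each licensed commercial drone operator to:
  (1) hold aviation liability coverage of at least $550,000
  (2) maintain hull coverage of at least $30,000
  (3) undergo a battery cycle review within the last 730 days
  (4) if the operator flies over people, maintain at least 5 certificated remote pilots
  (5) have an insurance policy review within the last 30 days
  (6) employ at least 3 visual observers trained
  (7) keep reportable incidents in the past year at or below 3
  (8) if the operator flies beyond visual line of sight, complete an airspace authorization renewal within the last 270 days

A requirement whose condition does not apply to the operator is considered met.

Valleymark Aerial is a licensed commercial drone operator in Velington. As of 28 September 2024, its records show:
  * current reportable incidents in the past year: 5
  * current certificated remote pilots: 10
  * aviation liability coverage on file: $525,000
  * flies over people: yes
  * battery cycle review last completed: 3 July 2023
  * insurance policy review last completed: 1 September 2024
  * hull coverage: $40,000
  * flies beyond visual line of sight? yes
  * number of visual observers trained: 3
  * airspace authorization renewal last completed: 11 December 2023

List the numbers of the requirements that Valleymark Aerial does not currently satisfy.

1. aviation liability coverage $525,000 < $550,000 → not met
2. hull coverage $40,000 ≥ $30,000 → met
3. battery cycle review 453 days ago vs limit 730 → met
4. condition 'flies over people' holds; certificated remote pilots 10 ≥ 5 → met
5. insurance policy review 27 days ago vs limit 30 → met
6. visual observers trained 3 ≥ 3 → met
7. reportable incidents in the past year 5 > 3 → not met
8. condition 'flies beyond visual line of sight' holds; airspace authorization renewal 292 days ago vs limit 270 → not met
Not met: 1, 7, 8

1, 7, 8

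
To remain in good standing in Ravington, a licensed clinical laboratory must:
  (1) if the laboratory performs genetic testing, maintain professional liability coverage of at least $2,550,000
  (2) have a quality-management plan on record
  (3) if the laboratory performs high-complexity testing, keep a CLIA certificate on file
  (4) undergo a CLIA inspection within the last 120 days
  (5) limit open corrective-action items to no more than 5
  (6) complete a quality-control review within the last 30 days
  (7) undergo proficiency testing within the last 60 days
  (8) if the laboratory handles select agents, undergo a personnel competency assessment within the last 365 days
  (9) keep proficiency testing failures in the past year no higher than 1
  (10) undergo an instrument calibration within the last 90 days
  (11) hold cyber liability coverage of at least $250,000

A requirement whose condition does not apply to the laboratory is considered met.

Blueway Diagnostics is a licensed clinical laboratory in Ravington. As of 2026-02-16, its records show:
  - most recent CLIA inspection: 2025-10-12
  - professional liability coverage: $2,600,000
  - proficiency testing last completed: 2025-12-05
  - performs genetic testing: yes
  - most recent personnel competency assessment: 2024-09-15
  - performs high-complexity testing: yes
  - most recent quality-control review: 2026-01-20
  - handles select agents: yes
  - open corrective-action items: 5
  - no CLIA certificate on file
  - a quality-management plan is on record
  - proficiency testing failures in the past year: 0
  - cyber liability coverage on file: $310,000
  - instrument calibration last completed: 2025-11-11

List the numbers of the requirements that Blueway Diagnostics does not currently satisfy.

1. condition 'performs genetic testing' holds; professional liability coverage $2,600,000 ≥ $2,550,000 → met
2. quality-management plan present → met
3. condition 'performs high-complexity testing' holds; CLIA certificate absent → not met
4. CLIA inspection 127 days ago vs limit 120 → not met
5. open corrective-action items 5 ≤ 5 → met
6. quality-control review 27 days ago vs limit 30 → met
7. proficiency testing 73 days ago vs limit 60 → not met
8. condition 'handles select agents' holds; personnel competency assessment 519 days ago vs limit 365 → not met
9. proficiency testing failures in the past year 0 ≤ 1 → met
10. instrument calibration 97 days ago vs limit 90 → not met
11. cyber liability coverage $310,000 ≥ $250,000 → met
Not met: 3, 4, 7, 8, 10

3, 4, 7, 8, 10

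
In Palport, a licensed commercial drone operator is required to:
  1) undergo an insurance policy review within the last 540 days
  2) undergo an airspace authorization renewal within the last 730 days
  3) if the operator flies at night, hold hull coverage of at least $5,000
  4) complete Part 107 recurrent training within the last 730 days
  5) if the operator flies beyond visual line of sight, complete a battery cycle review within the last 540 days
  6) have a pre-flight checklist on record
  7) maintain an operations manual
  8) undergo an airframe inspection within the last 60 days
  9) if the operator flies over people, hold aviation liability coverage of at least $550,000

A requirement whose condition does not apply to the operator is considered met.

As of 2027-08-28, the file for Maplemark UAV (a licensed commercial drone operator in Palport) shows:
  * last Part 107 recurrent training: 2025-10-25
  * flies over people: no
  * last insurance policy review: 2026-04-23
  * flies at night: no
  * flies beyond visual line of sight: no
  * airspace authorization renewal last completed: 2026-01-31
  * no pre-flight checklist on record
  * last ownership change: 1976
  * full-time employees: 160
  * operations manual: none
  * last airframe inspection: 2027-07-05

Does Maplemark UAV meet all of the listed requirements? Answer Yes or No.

1. insurance policy review 492 days ago vs limit 540 → met
2. airspace authorization renewal 574 days ago vs limit 730 → met
3. condition 'flies at night' does not hold → requirement n/a → met
4. Part 107 recurrent training 672 days ago vs limit 730 → met
5. condition 'flies beyond visual line of sight' does not hold → requirement n/a → met
6. pre-flight checklist absent → not met
7. operations manual absent → not met
8. airframe inspection 54 days ago vs limit 60 → met
9. condition 'flies over people' does not hold → requirement n/a → met
Not met: 6, 7

No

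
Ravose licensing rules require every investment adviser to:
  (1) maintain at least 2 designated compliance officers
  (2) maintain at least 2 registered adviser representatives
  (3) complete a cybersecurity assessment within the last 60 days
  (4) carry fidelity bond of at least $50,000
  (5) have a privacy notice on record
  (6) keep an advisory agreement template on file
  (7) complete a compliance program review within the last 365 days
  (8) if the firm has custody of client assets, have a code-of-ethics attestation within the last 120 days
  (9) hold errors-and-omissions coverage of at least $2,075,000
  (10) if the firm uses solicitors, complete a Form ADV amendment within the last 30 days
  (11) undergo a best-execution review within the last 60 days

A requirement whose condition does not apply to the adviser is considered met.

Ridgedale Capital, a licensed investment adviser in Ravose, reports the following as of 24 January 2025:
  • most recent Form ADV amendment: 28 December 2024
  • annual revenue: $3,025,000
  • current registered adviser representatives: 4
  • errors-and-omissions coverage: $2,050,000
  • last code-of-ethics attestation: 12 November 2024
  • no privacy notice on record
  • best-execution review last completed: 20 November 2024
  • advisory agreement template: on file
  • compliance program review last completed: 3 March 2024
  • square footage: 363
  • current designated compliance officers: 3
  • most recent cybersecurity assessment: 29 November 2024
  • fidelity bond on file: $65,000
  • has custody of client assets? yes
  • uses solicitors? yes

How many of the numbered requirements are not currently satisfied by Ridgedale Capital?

1. designated compliance officers 3 ≥ 2 → met
2. registered adviser representatives 4 ≥ 2 → met
3. cybersecurity assessment 56 days ago vs limit 60 → met
4. fidelity bond $65,000 ≥ $50,000 → met
5. privacy notice absent → not met
6. advisory agreement template present → met
7. compliance program review 327 days ago vs limit 365 → met
8. condition 'has custody of client assets' holds; code-of-ethics attestation 73 days ago vs limit 120 → met
9. errors-and-omissions coverage $2,050,000 < $2,075,000 → not met
10. condition 'uses solicitors' holds; Form ADV amendment 27 days ago vs limit 30 → met
11. best-execution review 65 days ago vs limit 60 → not met
Not met: 3 of 11

3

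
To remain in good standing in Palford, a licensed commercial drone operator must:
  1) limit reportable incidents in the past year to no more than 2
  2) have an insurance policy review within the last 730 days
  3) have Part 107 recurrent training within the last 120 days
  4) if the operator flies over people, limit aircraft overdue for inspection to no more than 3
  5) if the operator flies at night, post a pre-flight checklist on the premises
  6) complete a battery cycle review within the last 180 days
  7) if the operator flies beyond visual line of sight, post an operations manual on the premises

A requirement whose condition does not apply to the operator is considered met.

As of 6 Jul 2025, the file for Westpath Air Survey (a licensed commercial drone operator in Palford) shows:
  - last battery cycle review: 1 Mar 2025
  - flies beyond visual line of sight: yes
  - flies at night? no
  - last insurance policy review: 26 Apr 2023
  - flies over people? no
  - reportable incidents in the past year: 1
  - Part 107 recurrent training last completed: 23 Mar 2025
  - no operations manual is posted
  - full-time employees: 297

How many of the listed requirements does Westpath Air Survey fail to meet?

1. reportable incidents in the past year 1 ≤ 2 → met
2. insurance policy review 802 days ago vs limit 730 → not met
3. Part 107 recurrent training 105 days ago vs limit 120 → met
4. condition 'flies over people' does not hold → requirement n/a → met
5. condition 'flies at night' does not hold → requirement n/a → met
6. battery cycle review 127 days ago vs limit 180 → met
7. condition 'flies beyond visual line of sight' holds; operations manual absent → not met
Not met: 2 of 7

2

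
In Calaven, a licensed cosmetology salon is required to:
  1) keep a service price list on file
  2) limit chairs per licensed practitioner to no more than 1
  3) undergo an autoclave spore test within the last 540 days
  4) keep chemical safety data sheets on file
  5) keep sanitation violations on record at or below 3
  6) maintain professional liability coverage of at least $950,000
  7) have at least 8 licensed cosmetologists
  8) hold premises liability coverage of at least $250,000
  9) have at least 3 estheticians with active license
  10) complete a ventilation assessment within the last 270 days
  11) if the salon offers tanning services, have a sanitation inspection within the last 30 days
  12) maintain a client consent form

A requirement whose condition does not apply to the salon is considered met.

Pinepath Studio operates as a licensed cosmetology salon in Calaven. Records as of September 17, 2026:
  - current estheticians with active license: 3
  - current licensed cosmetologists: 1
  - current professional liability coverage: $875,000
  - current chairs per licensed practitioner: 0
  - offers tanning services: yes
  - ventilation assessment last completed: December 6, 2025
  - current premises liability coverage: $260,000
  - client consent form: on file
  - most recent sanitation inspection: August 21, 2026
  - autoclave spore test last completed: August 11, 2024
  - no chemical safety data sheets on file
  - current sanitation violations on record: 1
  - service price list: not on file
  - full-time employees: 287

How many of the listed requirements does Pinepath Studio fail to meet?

1. service price list absent → not met
2. chairs per licensed practitioner 0 ≤ 1 → met
3. autoclave spore test 767 days ago vs limit 540 → not met
4. chemical safety data sheets absent → not met
5. sanitation violations on record 1 ≤ 3 → met
6. professional liability coverage $875,000 < $950,000 → not met
7. licensed cosmetologists 1 < 8 → not met
8. premises liability coverage $260,000 ≥ $250,000 → met
9. estheticians with active license 3 ≥ 3 → met
10. ventilation assessment 285 days ago vs limit 270 → not met
11. condition 'offers tanning services' holds; sanitation inspection 27 days ago vs limit 30 → met
12. client consent form present → met
Not met: 6 of 12

6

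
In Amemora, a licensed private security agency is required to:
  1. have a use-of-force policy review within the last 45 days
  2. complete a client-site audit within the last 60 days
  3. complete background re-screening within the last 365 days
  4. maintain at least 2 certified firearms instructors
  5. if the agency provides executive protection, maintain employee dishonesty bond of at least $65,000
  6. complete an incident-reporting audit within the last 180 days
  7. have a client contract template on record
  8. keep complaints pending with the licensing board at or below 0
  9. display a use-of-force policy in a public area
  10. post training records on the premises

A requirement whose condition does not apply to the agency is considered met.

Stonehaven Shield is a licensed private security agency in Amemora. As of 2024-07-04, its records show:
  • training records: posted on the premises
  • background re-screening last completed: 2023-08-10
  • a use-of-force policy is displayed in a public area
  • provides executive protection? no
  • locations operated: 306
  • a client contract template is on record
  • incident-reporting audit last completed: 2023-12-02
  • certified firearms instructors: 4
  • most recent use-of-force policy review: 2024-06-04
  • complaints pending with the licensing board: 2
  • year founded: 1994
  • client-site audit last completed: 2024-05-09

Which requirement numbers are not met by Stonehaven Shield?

6, 8

1. use-of-force policy review 30 days ago vs limit 45 → met
2. client-site audit 56 days ago vs limit 60 → met
3. background re-screening 329 days ago vs limit 365 → met
4. certified firearms instructors 4 ≥ 2 → met
5. condition 'provides executive protection' does not hold → requirement n/a → met
6. incident-reporting audit 215 days ago vs limit 180 → not met
7. client contract template present → met
8. complaints pending with the licensing board 2 > 0 → not met
9. use-of-force policy present → met
10. training records present → met
Not met: 6, 8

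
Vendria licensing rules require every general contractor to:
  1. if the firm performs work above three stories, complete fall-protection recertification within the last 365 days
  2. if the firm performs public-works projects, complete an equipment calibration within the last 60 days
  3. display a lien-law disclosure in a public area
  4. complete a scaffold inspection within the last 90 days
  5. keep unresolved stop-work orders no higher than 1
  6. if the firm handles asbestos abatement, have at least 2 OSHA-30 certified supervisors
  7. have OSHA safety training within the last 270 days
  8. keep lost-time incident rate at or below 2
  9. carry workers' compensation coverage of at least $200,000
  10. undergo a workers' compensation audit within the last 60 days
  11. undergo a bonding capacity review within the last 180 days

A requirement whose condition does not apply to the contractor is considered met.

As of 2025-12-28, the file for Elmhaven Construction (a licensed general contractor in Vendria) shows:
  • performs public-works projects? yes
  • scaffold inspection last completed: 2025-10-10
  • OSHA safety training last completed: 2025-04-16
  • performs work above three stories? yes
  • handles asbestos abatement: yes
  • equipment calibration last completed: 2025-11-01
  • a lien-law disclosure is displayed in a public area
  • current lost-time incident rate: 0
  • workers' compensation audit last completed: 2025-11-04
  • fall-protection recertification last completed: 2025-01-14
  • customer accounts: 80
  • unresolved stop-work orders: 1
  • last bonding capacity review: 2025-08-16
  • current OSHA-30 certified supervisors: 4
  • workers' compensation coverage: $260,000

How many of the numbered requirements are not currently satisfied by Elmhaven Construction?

0

1. condition 'performs work above three stories' holds; fall-protection recertification 348 days ago vs limit 365 → met
2. condition 'performs public-works projects' holds; equipment calibration 57 days ago vs limit 60 → met
3. lien-law disclosure present → met
4. scaffold inspection 79 days ago vs limit 90 → met
5. unresolved stop-work orders 1 ≤ 1 → met
6. condition 'handles asbestos abatement' holds; OSHA-30 certified supervisors 4 ≥ 2 → met
7. OSHA safety training 256 days ago vs limit 270 → met
8. lost-time incident rate 0 ≤ 2 → met
9. workers' compensation coverage $260,000 ≥ $200,000 → met
10. workers' compensation audit 54 days ago vs limit 60 → met
11. bonding capacity review 134 days ago vs limit 180 → met
Not met: 0 of 11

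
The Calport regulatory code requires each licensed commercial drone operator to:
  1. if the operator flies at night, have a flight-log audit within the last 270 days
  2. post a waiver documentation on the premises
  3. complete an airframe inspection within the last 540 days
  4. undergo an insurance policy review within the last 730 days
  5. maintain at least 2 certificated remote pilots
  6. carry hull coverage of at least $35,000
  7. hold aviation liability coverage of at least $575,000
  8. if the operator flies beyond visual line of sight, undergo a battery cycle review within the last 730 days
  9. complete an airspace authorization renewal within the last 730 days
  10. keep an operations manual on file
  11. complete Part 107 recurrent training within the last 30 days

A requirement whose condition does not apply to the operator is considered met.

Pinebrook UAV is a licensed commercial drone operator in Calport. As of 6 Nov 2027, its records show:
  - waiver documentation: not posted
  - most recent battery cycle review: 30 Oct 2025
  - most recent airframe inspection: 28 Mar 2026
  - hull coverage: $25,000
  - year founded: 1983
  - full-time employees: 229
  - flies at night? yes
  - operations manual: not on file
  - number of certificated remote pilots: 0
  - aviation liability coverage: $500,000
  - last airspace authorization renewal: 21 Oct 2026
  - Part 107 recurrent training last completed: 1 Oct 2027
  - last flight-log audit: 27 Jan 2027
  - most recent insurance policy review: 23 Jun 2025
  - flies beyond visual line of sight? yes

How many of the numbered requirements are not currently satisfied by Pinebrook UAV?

1. condition 'flies at night' holds; flight-log audit 283 days ago vs limit 270 → not met
2. waiver documentation absent → not met
3. airframe inspection 588 days ago vs limit 540 → not met
4. insurance policy review 866 days ago vs limit 730 → not met
5. certificated remote pilots 0 < 2 → not met
6. hull coverage $25,000 < $35,000 → not met
7. aviation liability coverage $500,000 < $575,000 → not met
8. condition 'flies beyond visual line of sight' holds; battery cycle review 737 days ago vs limit 730 → not met
9. airspace authorization renewal 381 days ago vs limit 730 → met
10. operations manual absent → not met
11. Part 107 recurrent training 36 days ago vs limit 30 → not met
Not met: 10 of 11

10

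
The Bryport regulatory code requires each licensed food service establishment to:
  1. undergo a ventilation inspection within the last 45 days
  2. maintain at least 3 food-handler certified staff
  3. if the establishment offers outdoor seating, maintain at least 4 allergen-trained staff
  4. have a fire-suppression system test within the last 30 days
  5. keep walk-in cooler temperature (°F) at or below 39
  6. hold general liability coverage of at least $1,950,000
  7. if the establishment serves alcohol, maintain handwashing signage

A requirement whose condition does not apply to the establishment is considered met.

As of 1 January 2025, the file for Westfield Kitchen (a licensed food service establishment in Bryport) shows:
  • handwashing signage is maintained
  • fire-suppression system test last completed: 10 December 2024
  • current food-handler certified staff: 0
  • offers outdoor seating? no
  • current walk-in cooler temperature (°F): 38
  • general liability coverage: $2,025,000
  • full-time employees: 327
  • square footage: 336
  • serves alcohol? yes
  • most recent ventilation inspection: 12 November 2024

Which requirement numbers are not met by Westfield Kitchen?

1, 2

1. ventilation inspection 50 days ago vs limit 45 → not met
2. food-handler certified staff 0 < 3 → not met
3. condition 'offers outdoor seating' does not hold → requirement n/a → met
4. fire-suppression system test 22 days ago vs limit 30 → met
5. walk-in cooler temperature (°F) 38 ≤ 39 → met
6. general liability coverage $2,025,000 ≥ $1,950,000 → met
7. condition 'serves alcohol' holds; handwashing signage present → met
Not met: 1, 2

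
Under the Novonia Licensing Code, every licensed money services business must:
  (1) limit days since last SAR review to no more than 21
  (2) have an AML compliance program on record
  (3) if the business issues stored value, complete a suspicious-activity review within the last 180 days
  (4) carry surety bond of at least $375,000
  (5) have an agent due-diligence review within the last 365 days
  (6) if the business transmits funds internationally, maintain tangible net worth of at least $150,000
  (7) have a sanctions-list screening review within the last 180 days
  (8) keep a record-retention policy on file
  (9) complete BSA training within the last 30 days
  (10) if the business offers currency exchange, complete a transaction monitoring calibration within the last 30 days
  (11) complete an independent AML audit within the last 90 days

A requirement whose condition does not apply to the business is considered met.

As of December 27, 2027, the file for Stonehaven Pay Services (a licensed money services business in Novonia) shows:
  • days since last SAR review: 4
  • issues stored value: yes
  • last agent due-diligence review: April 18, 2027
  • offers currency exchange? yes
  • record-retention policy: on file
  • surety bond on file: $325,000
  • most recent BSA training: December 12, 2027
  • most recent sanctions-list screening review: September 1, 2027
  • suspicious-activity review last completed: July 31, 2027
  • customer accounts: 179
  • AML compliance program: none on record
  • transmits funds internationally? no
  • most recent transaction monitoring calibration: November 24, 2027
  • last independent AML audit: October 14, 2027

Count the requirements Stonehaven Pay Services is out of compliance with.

1. days since last SAR review 4 ≤ 21 → met
2. AML compliance program absent → not met
3. condition 'issues stored value' holds; suspicious-activity review 149 days ago vs limit 180 → met
4. surety bond $325,000 < $375,000 → not met
5. agent due-diligence review 253 days ago vs limit 365 → met
6. condition 'transmits funds internationally' does not hold → requirement n/a → met
7. sanctions-list screening review 117 days ago vs limit 180 → met
8. record-retention policy present → met
9. BSA training 15 days ago vs limit 30 → met
10. condition 'offers currency exchange' holds; transaction monitoring calibration 33 days ago vs limit 30 → not met
11. independent AML audit 74 days ago vs limit 90 → met
Not met: 3 of 11

3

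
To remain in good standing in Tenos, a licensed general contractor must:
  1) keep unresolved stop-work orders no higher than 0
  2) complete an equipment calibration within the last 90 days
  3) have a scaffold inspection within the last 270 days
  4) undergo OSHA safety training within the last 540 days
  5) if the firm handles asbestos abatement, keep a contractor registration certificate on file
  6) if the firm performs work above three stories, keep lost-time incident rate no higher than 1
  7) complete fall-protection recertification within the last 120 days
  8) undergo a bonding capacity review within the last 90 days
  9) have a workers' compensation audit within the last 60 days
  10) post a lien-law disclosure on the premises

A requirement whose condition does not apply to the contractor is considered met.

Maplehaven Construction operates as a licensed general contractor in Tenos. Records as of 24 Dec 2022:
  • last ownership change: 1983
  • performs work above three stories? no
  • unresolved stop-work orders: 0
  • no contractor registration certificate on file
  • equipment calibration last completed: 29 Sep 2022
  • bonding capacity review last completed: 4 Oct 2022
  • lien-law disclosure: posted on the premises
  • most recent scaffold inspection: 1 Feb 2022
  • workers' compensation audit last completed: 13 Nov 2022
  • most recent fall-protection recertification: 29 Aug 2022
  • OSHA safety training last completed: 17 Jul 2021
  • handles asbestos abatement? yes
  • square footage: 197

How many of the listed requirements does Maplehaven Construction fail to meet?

1. unresolved stop-work orders 0 ≤ 0 → met
2. equipment calibration 86 days ago vs limit 90 → met
3. scaffold inspection 326 days ago vs limit 270 → not met
4. OSHA safety training 525 days ago vs limit 540 → met
5. condition 'handles asbestos abatement' holds; contractor registration certificate absent → not met
6. condition 'performs work above three stories' does not hold → requirement n/a → met
7. fall-protection recertification 117 days ago vs limit 120 → met
8. bonding capacity review 81 days ago vs limit 90 → met
9. workers' compensation audit 41 days ago vs limit 60 → met
10. lien-law disclosure present → met
Not met: 2 of 10

2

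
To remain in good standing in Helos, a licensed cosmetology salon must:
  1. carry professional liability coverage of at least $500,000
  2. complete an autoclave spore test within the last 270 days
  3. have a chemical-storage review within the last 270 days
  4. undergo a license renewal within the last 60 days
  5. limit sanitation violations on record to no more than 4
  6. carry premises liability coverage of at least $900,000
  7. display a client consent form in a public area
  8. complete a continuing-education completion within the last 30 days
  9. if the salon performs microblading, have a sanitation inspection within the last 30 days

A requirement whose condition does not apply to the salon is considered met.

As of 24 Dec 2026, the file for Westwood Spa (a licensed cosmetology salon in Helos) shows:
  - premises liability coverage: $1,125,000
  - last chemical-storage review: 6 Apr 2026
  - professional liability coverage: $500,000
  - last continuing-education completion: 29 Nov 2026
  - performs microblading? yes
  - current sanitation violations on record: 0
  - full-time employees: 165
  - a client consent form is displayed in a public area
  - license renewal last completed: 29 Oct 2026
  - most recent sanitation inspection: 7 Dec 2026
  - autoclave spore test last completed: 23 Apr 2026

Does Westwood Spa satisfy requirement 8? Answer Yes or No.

8. continuing-education completion 25 days ago vs limit 30 → met

Yes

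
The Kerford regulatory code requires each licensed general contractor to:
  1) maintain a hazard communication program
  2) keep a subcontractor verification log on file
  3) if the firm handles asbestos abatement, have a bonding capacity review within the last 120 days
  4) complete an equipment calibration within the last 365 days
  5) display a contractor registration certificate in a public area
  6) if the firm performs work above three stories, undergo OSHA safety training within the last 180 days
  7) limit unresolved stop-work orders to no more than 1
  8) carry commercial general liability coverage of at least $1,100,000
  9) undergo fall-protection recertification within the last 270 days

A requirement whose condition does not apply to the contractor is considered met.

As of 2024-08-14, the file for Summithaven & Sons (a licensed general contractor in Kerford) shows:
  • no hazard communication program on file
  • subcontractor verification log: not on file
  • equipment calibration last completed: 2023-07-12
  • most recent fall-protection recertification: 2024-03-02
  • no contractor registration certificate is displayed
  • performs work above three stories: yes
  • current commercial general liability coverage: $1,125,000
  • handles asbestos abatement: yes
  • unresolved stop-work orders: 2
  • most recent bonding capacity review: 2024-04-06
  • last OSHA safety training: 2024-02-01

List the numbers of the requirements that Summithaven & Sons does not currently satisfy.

1, 2, 3, 4, 5, 6, 7

1. hazard communication program absent → not met
2. subcontractor verification log absent → not met
3. condition 'handles asbestos abatement' holds; bonding capacity review 130 days ago vs limit 120 → not met
4. equipment calibration 399 days ago vs limit 365 → not met
5. contractor registration certificate absent → not met
6. condition 'performs work above three stories' holds; OSHA safety training 195 days ago vs limit 180 → not met
7. unresolved stop-work orders 2 > 1 → not met
8. commercial general liability coverage $1,125,000 ≥ $1,100,000 → met
9. fall-protection recertification 165 days ago vs limit 270 → met
Not met: 1, 2, 3, 4, 5, 6, 7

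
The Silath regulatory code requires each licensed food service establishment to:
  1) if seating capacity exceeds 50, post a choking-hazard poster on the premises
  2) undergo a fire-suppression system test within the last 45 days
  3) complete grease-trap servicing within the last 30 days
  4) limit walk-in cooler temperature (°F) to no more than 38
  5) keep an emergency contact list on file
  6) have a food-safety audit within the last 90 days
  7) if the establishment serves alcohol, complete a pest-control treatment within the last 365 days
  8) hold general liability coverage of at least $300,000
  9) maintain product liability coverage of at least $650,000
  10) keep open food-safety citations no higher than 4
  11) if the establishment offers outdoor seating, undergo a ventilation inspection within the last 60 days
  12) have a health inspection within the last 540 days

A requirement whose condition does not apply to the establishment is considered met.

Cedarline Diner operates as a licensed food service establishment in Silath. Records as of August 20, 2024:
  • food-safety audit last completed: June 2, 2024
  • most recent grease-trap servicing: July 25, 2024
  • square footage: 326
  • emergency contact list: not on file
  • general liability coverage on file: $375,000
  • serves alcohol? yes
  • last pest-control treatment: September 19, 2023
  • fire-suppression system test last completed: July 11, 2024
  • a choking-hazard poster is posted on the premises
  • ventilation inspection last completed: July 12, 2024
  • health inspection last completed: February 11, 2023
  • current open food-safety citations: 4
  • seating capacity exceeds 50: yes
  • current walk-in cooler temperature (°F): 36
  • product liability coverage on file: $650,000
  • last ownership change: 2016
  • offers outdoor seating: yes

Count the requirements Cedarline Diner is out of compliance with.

2

1. condition 'seating capacity exceeds 50' holds; choking-hazard poster present → met
2. fire-suppression system test 40 days ago vs limit 45 → met
3. grease-trap servicing 26 days ago vs limit 30 → met
4. walk-in cooler temperature (°F) 36 ≤ 38 → met
5. emergency contact list absent → not met
6. food-safety audit 79 days ago vs limit 90 → met
7. condition 'serves alcohol' holds; pest-control treatment 336 days ago vs limit 365 → met
8. general liability coverage $375,000 ≥ $300,000 → met
9. product liability coverage $650,000 ≥ $650,000 → met
10. open food-safety citations 4 ≤ 4 → met
11. condition 'offers outdoor seating' holds; ventilation inspection 39 days ago vs limit 60 → met
12. health inspection 556 days ago vs limit 540 → not met
Not met: 2 of 12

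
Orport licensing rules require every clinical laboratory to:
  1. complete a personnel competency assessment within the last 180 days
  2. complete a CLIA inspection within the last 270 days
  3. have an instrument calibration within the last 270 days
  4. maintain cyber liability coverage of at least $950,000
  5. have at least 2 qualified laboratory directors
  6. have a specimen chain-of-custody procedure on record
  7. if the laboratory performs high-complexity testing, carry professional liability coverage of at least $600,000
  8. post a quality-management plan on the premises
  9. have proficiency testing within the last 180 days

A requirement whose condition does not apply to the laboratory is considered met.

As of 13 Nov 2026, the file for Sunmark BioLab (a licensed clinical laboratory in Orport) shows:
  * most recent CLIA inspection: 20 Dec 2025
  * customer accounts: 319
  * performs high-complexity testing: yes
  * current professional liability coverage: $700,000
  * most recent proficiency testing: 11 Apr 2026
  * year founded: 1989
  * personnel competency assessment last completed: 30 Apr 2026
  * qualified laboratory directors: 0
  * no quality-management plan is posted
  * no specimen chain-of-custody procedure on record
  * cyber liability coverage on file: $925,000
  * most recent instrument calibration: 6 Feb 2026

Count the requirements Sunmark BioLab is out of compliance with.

1. personnel competency assessment 197 days ago vs limit 180 → not met
2. CLIA inspection 328 days ago vs limit 270 → not met
3. instrument calibration 280 days ago vs limit 270 → not met
4. cyber liability coverage $925,000 < $950,000 → not met
5. qualified laboratory directors 0 < 2 → not met
6. specimen chain-of-custody procedure absent → not met
7. condition 'performs high-complexity testing' holds; professional liability coverage $700,000 ≥ $600,000 → met
8. quality-management plan absent → not met
9. proficiency testing 216 days ago vs limit 180 → not met
Not met: 8 of 9

8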